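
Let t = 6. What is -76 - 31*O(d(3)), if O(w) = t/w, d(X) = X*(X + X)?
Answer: -259/3 ≈ -86.333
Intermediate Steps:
d(X) = 2*X**2 (d(X) = X*(2*X) = 2*X**2)
O(w) = 6/w
-76 - 31*O(d(3)) = -76 - 186/(2*3**2) = -76 - 186/(2*9) = -76 - 186/18 = -76 - 31*1/3 = -76 - 31/3 = -259/3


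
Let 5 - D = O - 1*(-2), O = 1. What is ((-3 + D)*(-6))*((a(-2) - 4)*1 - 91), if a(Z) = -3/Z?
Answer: -561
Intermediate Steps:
D = 2 (D = 5 - (1 - 1*(-2)) = 5 - (1 + 2) = 5 - 1*3 = 5 - 3 = 2)
((-3 + D)*(-6))*((a(-2) - 4)*1 - 91) = ((-3 + 2)*(-6))*((-3/(-2) - 4)*1 - 91) = (-1*(-6))*((-3*(-½) - 4)*1 - 91) = 6*((3/2 - 4)*1 - 91) = 6*(-5/2*1 - 91) = 6*(-5/2 - 91) = 6*(-187/2) = -561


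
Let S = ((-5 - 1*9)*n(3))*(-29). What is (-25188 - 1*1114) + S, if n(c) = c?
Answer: -25084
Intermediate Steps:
S = 1218 (S = ((-5 - 1*9)*3)*(-29) = ((-5 - 9)*3)*(-29) = -14*3*(-29) = -42*(-29) = 1218)
(-25188 - 1*1114) + S = (-25188 - 1*1114) + 1218 = (-25188 - 1114) + 1218 = -26302 + 1218 = -25084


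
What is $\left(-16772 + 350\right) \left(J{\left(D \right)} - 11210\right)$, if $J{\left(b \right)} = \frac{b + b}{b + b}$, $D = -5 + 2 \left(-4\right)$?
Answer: $184074198$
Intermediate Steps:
$D = -13$ ($D = -5 - 8 = -13$)
$J{\left(b \right)} = 1$ ($J{\left(b \right)} = \frac{2 b}{2 b} = 2 b \frac{1}{2 b} = 1$)
$\left(-16772 + 350\right) \left(J{\left(D \right)} - 11210\right) = \left(-16772 + 350\right) \left(1 - 11210\right) = - 16422 \left(1 - 11210\right) = \left(-16422\right) \left(-11209\right) = 184074198$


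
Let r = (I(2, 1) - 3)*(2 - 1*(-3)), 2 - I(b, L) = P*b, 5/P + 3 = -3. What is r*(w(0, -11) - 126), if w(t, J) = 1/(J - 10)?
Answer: -26470/63 ≈ -420.16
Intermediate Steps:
P = -5/6 (P = 5/(-3 - 3) = 5/(-6) = 5*(-1/6) = -5/6 ≈ -0.83333)
w(t, J) = 1/(-10 + J)
I(b, L) = 2 + 5*b/6 (I(b, L) = 2 - (-5)*b/6 = 2 + 5*b/6)
r = 10/3 (r = ((2 + (5/6)*2) - 3)*(2 - 1*(-3)) = ((2 + 5/3) - 3)*(2 + 3) = (11/3 - 3)*5 = (2/3)*5 = 10/3 ≈ 3.3333)
r*(w(0, -11) - 126) = 10*(1/(-10 - 11) - 126)/3 = 10*(1/(-21) - 126)/3 = 10*(-1/21 - 126)/3 = (10/3)*(-2647/21) = -26470/63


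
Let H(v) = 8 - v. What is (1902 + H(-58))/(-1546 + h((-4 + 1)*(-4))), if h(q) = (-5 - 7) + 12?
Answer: -984/773 ≈ -1.2730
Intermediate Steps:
h(q) = 0 (h(q) = -12 + 12 = 0)
(1902 + H(-58))/(-1546 + h((-4 + 1)*(-4))) = (1902 + (8 - 1*(-58)))/(-1546 + 0) = (1902 + (8 + 58))/(-1546) = (1902 + 66)*(-1/1546) = 1968*(-1/1546) = -984/773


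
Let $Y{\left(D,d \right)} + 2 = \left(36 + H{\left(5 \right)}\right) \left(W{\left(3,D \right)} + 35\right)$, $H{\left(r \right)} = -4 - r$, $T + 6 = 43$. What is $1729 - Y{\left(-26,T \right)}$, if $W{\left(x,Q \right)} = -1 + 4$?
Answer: $705$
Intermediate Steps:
$T = 37$ ($T = -6 + 43 = 37$)
$W{\left(x,Q \right)} = 3$
$Y{\left(D,d \right)} = 1024$ ($Y{\left(D,d \right)} = -2 + \left(36 - 9\right) \left(3 + 35\right) = -2 + \left(36 - 9\right) 38 = -2 + 27 \cdot 38 = -2 + 1026 = 1024$)
$1729 - Y{\left(-26,T \right)} = 1729 - 1024 = 705$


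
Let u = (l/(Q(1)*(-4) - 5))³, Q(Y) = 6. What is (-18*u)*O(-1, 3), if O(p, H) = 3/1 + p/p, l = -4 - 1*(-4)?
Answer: 0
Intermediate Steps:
l = 0 (l = -4 + 4 = 0)
O(p, H) = 4 (O(p, H) = 3*1 + 1 = 3 + 1 = 4)
u = 0 (u = (0/(6*(-4) - 5))³ = (0/(-24 - 5))³ = (0/(-29))³ = (0*(-1/29))³ = 0³ = 0)
(-18*u)*O(-1, 3) = -18*0*4 = 0*4 = 0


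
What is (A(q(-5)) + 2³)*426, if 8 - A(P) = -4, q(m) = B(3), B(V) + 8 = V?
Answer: 8520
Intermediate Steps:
B(V) = -8 + V
q(m) = -5 (q(m) = -8 + 3 = -5)
A(P) = 12 (A(P) = 8 - 1*(-4) = 8 + 4 = 12)
(A(q(-5)) + 2³)*426 = (12 + 2³)*426 = (12 + 8)*426 = 20*426 = 8520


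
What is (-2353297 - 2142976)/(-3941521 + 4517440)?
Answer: -4496273/575919 ≈ -7.8071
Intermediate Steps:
(-2353297 - 2142976)/(-3941521 + 4517440) = -4496273/575919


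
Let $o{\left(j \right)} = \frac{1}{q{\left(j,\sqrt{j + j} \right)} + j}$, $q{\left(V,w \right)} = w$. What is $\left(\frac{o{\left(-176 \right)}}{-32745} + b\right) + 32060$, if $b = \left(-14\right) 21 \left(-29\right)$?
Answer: $\frac{236559965461}{5828610} + \frac{i \sqrt{22}}{256458840} \approx 40586.0 + 1.8289 \cdot 10^{-8} i$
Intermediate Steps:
$b = 8526$ ($b = \left(-294\right) \left(-29\right) = 8526$)
$o{\left(j \right)} = \frac{1}{j + \sqrt{2} \sqrt{j}}$ ($o{\left(j \right)} = \frac{1}{\sqrt{j + j} + j} = \frac{1}{\sqrt{2 j} + j} = \frac{1}{\sqrt{2} \sqrt{j} + j} = \frac{1}{j + \sqrt{2} \sqrt{j}}$)
$\left(\frac{o{\left(-176 \right)}}{-32745} + b\right) + 32060 = \left(\frac{1}{\left(-176 + \sqrt{2} \sqrt{-176}\right) \left(-32745\right)} + 8526\right) + 32060 = \left(\frac{1}{-176 + \sqrt{2} \cdot 4 i \sqrt{11}} \left(- \frac{1}{32745}\right) + 8526\right) + 32060 = \left(\frac{1}{-176 + 4 i \sqrt{22}} \left(- \frac{1}{32745}\right) + 8526\right) + 32060 = \left(- \frac{1}{32745 \left(-176 + 4 i \sqrt{22}\right)} + 8526\right) + 32060 = \left(8526 - \frac{1}{32745 \left(-176 + 4 i \sqrt{22}\right)}\right) + 32060 = 40586 - \frac{1}{32745 \left(-176 + 4 i \sqrt{22}\right)}$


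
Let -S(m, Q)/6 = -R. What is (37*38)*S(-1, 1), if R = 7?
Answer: 59052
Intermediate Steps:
S(m, Q) = 42 (S(m, Q) = -(-6)*7 = -6*(-7) = 42)
(37*38)*S(-1, 1) = (37*38)*42 = 1406*42 = 59052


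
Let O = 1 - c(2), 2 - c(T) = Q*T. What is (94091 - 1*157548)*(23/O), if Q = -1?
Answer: 1459511/3 ≈ 4.8650e+5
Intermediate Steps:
c(T) = 2 + T (c(T) = 2 - (-1)*T = 2 + T)
O = -3 (O = 1 - (2 + 2) = 1 - 1*4 = 1 - 4 = -3)
(94091 - 1*157548)*(23/O) = (94091 - 1*157548)*(23/(-3)) = (94091 - 157548)*(23*(-1/3)) = -63457*(-23/3) = 1459511/3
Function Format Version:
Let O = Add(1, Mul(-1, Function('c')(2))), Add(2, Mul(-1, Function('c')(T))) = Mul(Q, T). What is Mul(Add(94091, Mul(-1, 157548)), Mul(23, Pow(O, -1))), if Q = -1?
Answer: Rational(1459511, 3) ≈ 4.8650e+5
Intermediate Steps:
Function('c')(T) = Add(2, T) (Function('c')(T) = Add(2, Mul(-1, Mul(-1, T))) = Add(2, T))
O = -3 (O = Add(1, Mul(-1, Add(2, 2))) = Add(1, Mul(-1, 4)) = Add(1, -4) = -3)
Mul(Add(94091, Mul(-1, 157548)), Mul(23, Pow(O, -1))) = Mul(Add(94091, Mul(-1, 157548)), Mul(23, Pow(-3, -1))) = Mul(Add(94091, -157548), Mul(23, Rational(-1, 3))) = Mul(-63457, Rational(-23, 3)) = Rational(1459511, 3)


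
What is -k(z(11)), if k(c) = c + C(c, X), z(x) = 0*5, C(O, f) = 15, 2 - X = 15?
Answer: -15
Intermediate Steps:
X = -13 (X = 2 - 1*15 = 2 - 15 = -13)
z(x) = 0
k(c) = 15 + c (k(c) = c + 15 = 15 + c)
-k(z(11)) = -(15 + 0) = -1*15 = -15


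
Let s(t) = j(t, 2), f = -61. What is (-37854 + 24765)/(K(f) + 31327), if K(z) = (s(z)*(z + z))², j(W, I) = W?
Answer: -13089/55414691 ≈ -0.00023620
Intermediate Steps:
s(t) = t
K(z) = 4*z⁴ (K(z) = (z*(z + z))² = (z*(2*z))² = (2*z²)² = 4*z⁴)
(-37854 + 24765)/(K(f) + 31327) = (-37854 + 24765)/(4*(-61)⁴ + 31327) = -13089/(4*13845841 + 31327) = -13089/(55383364 + 31327) = -13089/55414691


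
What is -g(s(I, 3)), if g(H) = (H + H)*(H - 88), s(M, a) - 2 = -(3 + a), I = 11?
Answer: -736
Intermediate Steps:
s(M, a) = -1 - a (s(M, a) = 2 - (3 + a) = 2 + (-3 - a) = -1 - a)
g(H) = 2*H*(-88 + H) (g(H) = (2*H)*(-88 + H) = 2*H*(-88 + H))
-g(s(I, 3)) = -2*(-1 - 1*3)*(-88 + (-1 - 1*3)) = -2*(-1 - 3)*(-88 + (-1 - 3)) = -2*(-4)*(-88 - 4) = -2*(-4)*(-92) = -1*736 = -736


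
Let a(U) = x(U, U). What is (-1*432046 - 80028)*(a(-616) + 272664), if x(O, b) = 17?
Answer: -139632850394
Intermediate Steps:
a(U) = 17
(-1*432046 - 80028)*(a(-616) + 272664) = (-1*432046 - 80028)*(17 + 272664) = (-432046 - 80028)*272681 = -512074*272681 = -139632850394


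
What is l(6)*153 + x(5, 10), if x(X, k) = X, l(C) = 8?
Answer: 1229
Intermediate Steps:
l(6)*153 + x(5, 10) = 8*153 + 5 = 1224 + 5 = 1229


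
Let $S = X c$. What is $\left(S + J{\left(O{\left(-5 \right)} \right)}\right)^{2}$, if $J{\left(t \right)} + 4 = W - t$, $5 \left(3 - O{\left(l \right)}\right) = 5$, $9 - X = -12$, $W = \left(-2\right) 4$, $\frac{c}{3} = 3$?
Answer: $30625$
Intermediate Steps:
$c = 9$ ($c = 3 \cdot 3 = 9$)
$W = -8$
$X = 21$ ($X = 9 - -12 = 9 + 12 = 21$)
$O{\left(l \right)} = 2$ ($O{\left(l \right)} = 3 - 1 = 2$)
$S = 189$ ($S = 21 \cdot 9 = 189$)
$J{\left(t \right)} = -12 - t$ ($J{\left(t \right)} = -4 - \left(8 + t\right) = -12 - t$)
$\left(S + J{\left(O{\left(-5 \right)} \right)}\right)^{2} = \left(189 - 14\right)^{2} = 175^{2} = 30625$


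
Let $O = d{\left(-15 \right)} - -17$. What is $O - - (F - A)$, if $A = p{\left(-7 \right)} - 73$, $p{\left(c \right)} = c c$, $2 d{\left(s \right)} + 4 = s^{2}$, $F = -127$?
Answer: $\frac{49}{2} \approx 24.5$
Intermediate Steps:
$d{\left(s \right)} = -2 + \frac{s^{2}}{2}$
$p{\left(c \right)} = c^{2}$
$A = -24$ ($A = \left(-7\right)^{2} - 73 = 49 - 73 = -24$)
$O = \frac{255}{2}$ ($O = \left(-2 + \frac{\left(-15\right)^{2}}{2}\right) - -17 = \left(-2 + \frac{1}{2} \cdot 225\right) + 17 = \left(-2 + \frac{225}{2}\right) + 17 = \frac{221}{2} + 17 = \frac{255}{2} \approx 127.5$)
$O - - (F - A) = \frac{255}{2} - - (-127 - -24) = \frac{255}{2} - - (-127 + 24) = \frac{255}{2} - \left(-1\right) \left(-103\right) = \frac{255}{2} - 103 = \frac{49}{2}$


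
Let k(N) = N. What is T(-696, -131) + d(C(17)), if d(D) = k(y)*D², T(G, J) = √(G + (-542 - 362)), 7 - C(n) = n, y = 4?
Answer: 400 + 40*I ≈ 400.0 + 40.0*I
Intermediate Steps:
C(n) = 7 - n
T(G, J) = √(-904 + G) (T(G, J) = √(G - 904) = √(-904 + G))
d(D) = 4*D²
T(-696, -131) + d(C(17)) = √(-904 - 696) + 4*(7 - 1*17)² = √(-1600) + 4*(7 - 17)² = 40*I + 4*(-10)² = 40*I + 4*100 = 40*I + 400 = 400 + 40*I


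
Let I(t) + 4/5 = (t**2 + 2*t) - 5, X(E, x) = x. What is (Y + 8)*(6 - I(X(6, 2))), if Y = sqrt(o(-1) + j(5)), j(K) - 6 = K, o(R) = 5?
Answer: 228/5 ≈ 45.600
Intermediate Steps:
I(t) = -29/5 + t**2 + 2*t (I(t) = -4/5 + ((t**2 + 2*t) - 5) = -4/5 + (-5 + t**2 + 2*t) = -29/5 + t**2 + 2*t)
j(K) = 6 + K
Y = 4 (Y = sqrt(5 + (6 + 5)) = sqrt(5 + 11) = sqrt(16) = 4)
(Y + 8)*(6 - I(X(6, 2))) = (4 + 8)*(6 - (-29/5 + 2**2 + 2*2)) = 12*(6 - (-29/5 + 4 + 4)) = 12*(6 - 1*11/5) = 12*(6 - 11/5) = 12*(19/5) = 228/5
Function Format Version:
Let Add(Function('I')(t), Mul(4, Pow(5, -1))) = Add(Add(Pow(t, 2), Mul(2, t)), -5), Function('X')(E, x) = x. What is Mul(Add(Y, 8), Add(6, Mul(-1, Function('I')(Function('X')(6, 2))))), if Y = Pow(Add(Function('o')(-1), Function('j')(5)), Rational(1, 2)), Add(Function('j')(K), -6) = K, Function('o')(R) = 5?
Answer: Rational(228, 5) ≈ 45.600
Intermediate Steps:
Function('I')(t) = Add(Rational(-29, 5), Pow(t, 2), Mul(2, t)) (Function('I')(t) = Add(Rational(-4, 5), Add(Add(Pow(t, 2), Mul(2, t)), -5)) = Add(Rational(-4, 5), Add(-5, Pow(t, 2), Mul(2, t))) = Add(Rational(-29, 5), Pow(t, 2), Mul(2, t)))
Function('j')(K) = Add(6, K)
Y = 4 (Y = Pow(Add(5, Add(6, 5)), Rational(1, 2)) = Pow(Add(5, 11), Rational(1, 2)) = Pow(16, Rational(1, 2)) = 4)
Mul(Add(Y, 8), Add(6, Mul(-1, Function('I')(Function('X')(6, 2))))) = Mul(Add(4, 8), Add(6, Mul(-1, Add(Rational(-29, 5), Pow(2, 2), Mul(2, 2))))) = Mul(12, Add(6, Mul(-1, Add(Rational(-29, 5), 4, 4)))) = Mul(12, Add(6, Mul(-1, Rational(11, 5)))) = Mul(12, Add(6, Rational(-11, 5))) = Mul(12, Rational(19, 5)) = Rational(228, 5)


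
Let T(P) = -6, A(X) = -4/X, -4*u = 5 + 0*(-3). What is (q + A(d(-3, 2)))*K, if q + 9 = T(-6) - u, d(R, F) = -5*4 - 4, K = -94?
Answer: 7661/6 ≈ 1276.8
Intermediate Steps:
u = -5/4 (u = -(5 + 0*(-3))/4 = -(5 + 0)/4 = -¼*5 = -5/4 ≈ -1.2500)
d(R, F) = -24 (d(R, F) = -20 - 4 = -24)
q = -55/4 (q = -9 + (-6 - 1*(-5/4)) = -9 + (-6 + 5/4) = -9 - 19/4 = -55/4 ≈ -13.750)
(q + A(d(-3, 2)))*K = (-55/4 - 4/(-24))*(-94) = (-55/4 - 4*(-1/24))*(-94) = (-55/4 + ⅙)*(-94) = -163/12*(-94) = 7661/6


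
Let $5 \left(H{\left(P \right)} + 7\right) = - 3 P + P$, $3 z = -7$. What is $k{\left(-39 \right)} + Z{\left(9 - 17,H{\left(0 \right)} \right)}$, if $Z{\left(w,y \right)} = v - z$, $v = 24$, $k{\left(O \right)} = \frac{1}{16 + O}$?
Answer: $\frac{1814}{69} \approx 26.29$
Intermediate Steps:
$z = - \frac{7}{3}$ ($z = \frac{1}{3} \left(-7\right) = - \frac{7}{3} \approx -2.3333$)
$H{\left(P \right)} = -7 - \frac{2 P}{5}$ ($H{\left(P \right)} = -7 + \frac{- 3 P + P}{5} = -7 + \frac{\left(-2\right) P}{5} = -7 - \frac{2 P}{5}$)
$Z{\left(w,y \right)} = \frac{79}{3}$ ($Z{\left(w,y \right)} = 24 - - \frac{7}{3} = 24 + \frac{7}{3} = \frac{79}{3}$)
$k{\left(-39 \right)} + Z{\left(9 - 17,H{\left(0 \right)} \right)} = \frac{1}{16 - 39} + \frac{79}{3} = \frac{1}{-23} + \frac{79}{3} = - \frac{1}{23} + \frac{79}{3} = \frac{1814}{69}$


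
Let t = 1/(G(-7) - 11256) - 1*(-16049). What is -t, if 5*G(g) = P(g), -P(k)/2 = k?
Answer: -903013029/56266 ≈ -16049.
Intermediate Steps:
P(k) = -2*k
G(g) = -2*g/5 (G(g) = (-2*g)/5 = -2*g/5)
t = 903013029/56266 (t = 1/(-⅖*(-7) - 11256) - 1*(-16049) = 1/(14/5 - 11256) + 16049 = 1/(-56266/5) + 16049 = -5/56266 + 16049 = 903013029/56266 ≈ 16049.)
-t = -1*903013029/56266 = -903013029/56266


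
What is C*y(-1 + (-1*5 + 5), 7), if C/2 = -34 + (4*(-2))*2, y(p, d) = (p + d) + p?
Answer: -500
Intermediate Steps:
y(p, d) = d + 2*p (y(p, d) = (d + p) + p = d + 2*p)
C = -100 (C = 2*(-34 + (4*(-2))*2) = 2*(-34 - 8*2) = 2*(-34 - 16) = 2*(-50) = -100)
C*y(-1 + (-1*5 + 5), 7) = -100*(7 + 2*(-1 + (-1*5 + 5))) = -100*(7 + 2*(-1 + (-5 + 5))) = -100*(7 + 2*(-1 + 0)) = -100*(7 + 2*(-1)) = -100*(7 - 2) = -100*5 = -500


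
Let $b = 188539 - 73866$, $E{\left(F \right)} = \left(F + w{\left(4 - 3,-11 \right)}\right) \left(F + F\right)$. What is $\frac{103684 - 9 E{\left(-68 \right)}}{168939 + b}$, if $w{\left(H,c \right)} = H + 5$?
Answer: $\frac{6949}{70903} \approx 0.098007$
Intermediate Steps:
$w{\left(H,c \right)} = 5 + H$
$E{\left(F \right)} = 2 F \left(6 + F\right)$ ($E{\left(F \right)} = \left(F + \left(5 + \left(4 - 3\right)\right)\right) \left(F + F\right) = \left(F + \left(5 + 1\right)\right) 2 F = \left(F + 6\right) 2 F = \left(6 + F\right) 2 F = 2 F \left(6 + F\right)$)
$b = 114673$ ($b = 188539 - 73866 = 114673$)
$\frac{103684 - 9 E{\left(-68 \right)}}{168939 + b} = \frac{103684 - 9 \cdot 2 \left(-68\right) \left(6 - 68\right)}{168939 + 114673} = \frac{103684 - 9 \cdot 2 \left(-68\right) \left(-62\right)}{283612} = \left(103684 - 75888\right) \frac{1}{283612} = 27796 \cdot \frac{1}{283612} = \frac{6949}{70903}$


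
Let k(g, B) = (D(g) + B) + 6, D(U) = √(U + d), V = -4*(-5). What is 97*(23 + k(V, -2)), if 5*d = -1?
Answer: 2619 + 291*√55/5 ≈ 3050.6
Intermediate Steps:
V = 20
d = -⅕ (d = (⅕)*(-1) = -⅕ ≈ -0.20000)
D(U) = √(-⅕ + U) (D(U) = √(U - ⅕) = √(-⅕ + U))
k(g, B) = 6 + B + √(-5 + 25*g)/5 (k(g, B) = (√(-5 + 25*g)/5 + B) + 6 = (B + √(-5 + 25*g)/5) + 6 = 6 + B + √(-5 + 25*g)/5)
97*(23 + k(V, -2)) = 97*(23 + (6 - 2 + √(-5 + 25*20)/5)) = 97*(23 + (6 - 2 + √(-5 + 500)/5)) = 97*(23 + (6 - 2 + √495/5)) = 97*(23 + (6 - 2 + (3*√55)/5)) = 97*(23 + (6 - 2 + 3*√55/5)) = 97*(23 + (4 + 3*√55/5)) = 97*(27 + 3*√55/5) = 2619 + 291*√55/5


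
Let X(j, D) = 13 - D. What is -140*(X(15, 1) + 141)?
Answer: -21420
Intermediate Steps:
-140*(X(15, 1) + 141) = -140*((13 - 1*1) + 141) = -140*((13 - 1) + 141) = -140*(12 + 141) = -140*153 = -21420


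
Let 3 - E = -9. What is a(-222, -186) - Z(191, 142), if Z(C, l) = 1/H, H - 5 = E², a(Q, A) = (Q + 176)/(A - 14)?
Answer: 3327/14900 ≈ 0.22329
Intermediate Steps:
E = 12 (E = 3 - 1*(-9) = 3 + 9 = 12)
a(Q, A) = (176 + Q)/(-14 + A)
H = 149 (H = 5 + 12² = 5 + 144 = 149)
Z(C, l) = 1/149
a(-222, -186) - Z(191, 142) = (176 - 222)/(-14 - 186) - 1*1/149 = -46/(-200) - 1/149 = -1/200*(-46) - 1/149 = 23/100 - 1/149 = 3327/14900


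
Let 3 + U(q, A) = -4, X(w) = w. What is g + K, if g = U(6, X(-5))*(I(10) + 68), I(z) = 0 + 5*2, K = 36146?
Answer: 35600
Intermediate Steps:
U(q, A) = -7 (U(q, A) = -3 - 4 = -7)
I(z) = 10 (I(z) = 0 + 10 = 10)
g = -546 (g = -7*(10 + 68) = -7*78 = -546)
g + K = -546 + 36146 = 35600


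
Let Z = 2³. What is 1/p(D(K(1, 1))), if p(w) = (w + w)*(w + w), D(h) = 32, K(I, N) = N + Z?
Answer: 1/4096 ≈ 0.00024414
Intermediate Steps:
Z = 8
K(I, N) = 8 + N (K(I, N) = N + 8 = 8 + N)
p(w) = 4*w² (p(w) = (2*w)*(2*w) = 4*w²)
1/p(D(K(1, 1))) = 1/(4*32²) = 1/(4*1024) = 1/4096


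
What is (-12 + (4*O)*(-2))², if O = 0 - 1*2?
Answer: 16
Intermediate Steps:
O = -2 (O = 0 - 2 = -2)
(-12 + (4*O)*(-2))² = (-12 + (4*(-2))*(-2))² = (-12 - 8*(-2))² = (-12 + 16)² = 4² = 16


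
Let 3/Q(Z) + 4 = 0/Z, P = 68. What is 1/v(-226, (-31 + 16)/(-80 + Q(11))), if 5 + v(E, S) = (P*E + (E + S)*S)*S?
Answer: -33698267/96630752455 ≈ -0.00034873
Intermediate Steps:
Q(Z) = -¾ (Q(Z) = 3/(-4 + 0/Z) = 3/(-4 + 0) = 3/(-4) = 3*(-¼) = -¾)
v(E, S) = -5 + S*(68*E + S*(E + S)) (v(E, S) = -5 + (68*E + (E + S)*S)*S = -5 + (68*E + S*(E + S))*S = -5 + S*(68*E + S*(E + S)))
1/v(-226, (-31 + 16)/(-80 + Q(11))) = 1/(-5 + ((-31 + 16)/(-80 - ¾))³ - 226*(-31 + 16)²/(-80 - ¾)² + 68*(-226)*((-31 + 16)/(-80 - ¾))) = 1/(-5 + (-15/(-323/4))³ - 226*(-15/(-323/4))² + 68*(-226)*(-15/(-323/4))) = 1/(-5 + (-15*(-4/323))³ - 226*(-15*(-4/323))² + 68*(-226)*(-15*(-4/323))) = 1/(-5 + (60/323)³ - 226*(60/323)² + 68*(-226)*(60/323)) = 1/(-5 + 216000/33698267 - 226*3600/104329 - 54240/19) = 1/(-5 + 216000/33698267 - 813600/104329 - 54240/19) = 1/(-96630752455/33698267) = -33698267/96630752455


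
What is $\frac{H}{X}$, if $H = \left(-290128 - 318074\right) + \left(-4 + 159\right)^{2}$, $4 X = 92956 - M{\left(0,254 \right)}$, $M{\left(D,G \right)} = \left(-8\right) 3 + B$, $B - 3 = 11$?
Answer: $- \frac{50798}{2021} \approx -25.135$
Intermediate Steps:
$B = 14$ ($B = 3 + 11 = 14$)
$M{\left(D,G \right)} = -10$ ($M{\left(D,G \right)} = \left(-8\right) 3 + 14 = -24 + 14 = -10$)
$X = \frac{46483}{2}$ ($X = \frac{92956 - -10}{4} = \frac{92956 + 10}{4} = \frac{1}{4} \cdot 92966 = \frac{46483}{2} \approx 23242.0$)
$H = -584177$ ($H = -608202 + 155^{2} = -608202 + 24025 = -584177$)
$\frac{H}{X} = - \frac{584177}{\frac{46483}{2}} = \left(-584177\right) \frac{2}{46483} = - \frac{50798}{2021}$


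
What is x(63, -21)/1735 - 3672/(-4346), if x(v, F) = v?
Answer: 3322359/3770155 ≈ 0.88123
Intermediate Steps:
x(63, -21)/1735 - 3672/(-4346) = 63/1735 - 3672/(-4346) = 63*(1/1735) - 3672*(-1/4346) = 63/1735 + 1836/2173 = 3322359/3770155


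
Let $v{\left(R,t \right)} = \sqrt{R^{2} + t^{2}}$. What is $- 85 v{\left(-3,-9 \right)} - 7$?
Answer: $-7 - 255 \sqrt{10} \approx -813.38$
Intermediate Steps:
$- 85 v{\left(-3,-9 \right)} - 7 = - 85 \sqrt{\left(-3\right)^{2} + \left(-9\right)^{2}} - 7 = - 85 \sqrt{9 + 81} - 7 = - 85 \sqrt{90} - 7 = - 85 \cdot 3 \sqrt{10} - 7 = - 255 \sqrt{10} - 7 = -7 - 255 \sqrt{10}$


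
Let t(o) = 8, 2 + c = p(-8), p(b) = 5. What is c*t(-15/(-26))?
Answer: 24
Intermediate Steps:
c = 3 (c = -2 + 5 = 3)
c*t(-15/(-26)) = 3*8 = 24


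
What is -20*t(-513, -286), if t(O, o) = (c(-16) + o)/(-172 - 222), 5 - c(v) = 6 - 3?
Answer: -2840/197 ≈ -14.416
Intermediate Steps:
c(v) = 2 (c(v) = 5 - (6 - 3) = 5 - 1*3 = 5 - 3 = 2)
t(O, o) = -1/197 - o/394 (t(O, o) = (2 + o)/(-172 - 222) = (2 + o)/(-394) = (2 + o)*(-1/394) = -1/197 - o/394)
-20*t(-513, -286) = -20*(-1/197 - 1/394*(-286)) = -20*(-1/197 + 143/197) = -20*142/197 = -2840/197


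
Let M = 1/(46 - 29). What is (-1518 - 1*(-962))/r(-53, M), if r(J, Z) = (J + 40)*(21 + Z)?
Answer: 4726/2327 ≈ 2.0309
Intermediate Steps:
M = 1/17 ≈ 0.058824
r(J, Z) = (21 + Z)*(40 + J) (r(J, Z) = (40 + J)*(21 + Z) = (21 + Z)*(40 + J))
(-1518 - 1*(-962))/r(-53, M) = (-1518 - 1*(-962))/(840 + 21*(-53) + 40*(1/17) - 53*1/17) = (-1518 + 962)/(840 - 1113 + 40/17 - 53/17) = -556/(-4654/17) = -556*(-17/4654) = 4726/2327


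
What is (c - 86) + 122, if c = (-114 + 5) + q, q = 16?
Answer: -57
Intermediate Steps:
c = -93 (c = (-114 + 5) + 16 = -109 + 16 = -93)
(c - 86) + 122 = (-93 - 86) + 122 = -179 + 122 = -57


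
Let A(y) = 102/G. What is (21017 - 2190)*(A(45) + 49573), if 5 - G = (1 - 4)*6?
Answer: 21468070387/23 ≈ 9.3339e+8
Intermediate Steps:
G = 23 (G = 5 - (1 - 4)*6 = 5 - (-3)*6 = 5 - 1*(-18) = 5 + 18 = 23)
A(y) = 102/23
(21017 - 2190)*(A(45) + 49573) = (21017 - 2190)*(102/23 + 49573) = 18827*(1140281/23) = 21468070387/23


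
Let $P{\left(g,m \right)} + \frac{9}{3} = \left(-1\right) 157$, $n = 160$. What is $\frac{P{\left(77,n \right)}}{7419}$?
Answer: $- \frac{160}{7419} \approx -0.021566$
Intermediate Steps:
$P{\left(g,m \right)} = -160$ ($P{\left(g,m \right)} = -3 - 157 = -160$)
$\frac{P{\left(77,n \right)}}{7419} = - \frac{160}{7419}$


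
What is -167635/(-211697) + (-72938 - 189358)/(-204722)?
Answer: 44922924391/21669516617 ≈ 2.0731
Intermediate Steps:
-167635/(-211697) + (-72938 - 189358)/(-204722) = -167635*(-1/211697) - 262296*(-1/204722) = 167635/211697 + 131148/102361 = 44922924391/21669516617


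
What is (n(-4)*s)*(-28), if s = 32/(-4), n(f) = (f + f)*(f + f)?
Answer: 14336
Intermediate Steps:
n(f) = 4*f² (n(f) = (2*f)*(2*f) = 4*f²)
s = -8 (s = 32*(-¼) = -8)
(n(-4)*s)*(-28) = ((4*(-4)²)*(-8))*(-28) = ((4*16)*(-8))*(-28) = (64*(-8))*(-28) = -512*(-28) = 14336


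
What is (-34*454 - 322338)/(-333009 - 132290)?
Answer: 337774/465299 ≈ 0.72593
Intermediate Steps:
(-34*454 - 322338)/(-333009 - 132290) = (-15436 - 322338)/(-465299) = -337774*(-1/465299) = 337774/465299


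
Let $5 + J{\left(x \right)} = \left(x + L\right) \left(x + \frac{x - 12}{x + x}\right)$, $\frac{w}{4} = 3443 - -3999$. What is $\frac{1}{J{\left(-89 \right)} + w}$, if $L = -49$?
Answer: $\frac{89}{3735036} \approx 2.3828 \cdot 10^{-5}$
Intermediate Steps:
$w = 29768$ ($w = 4 \left(3443 - -3999\right) = 4 \left(3443 + 3999\right) = 4 \cdot 7442 = 29768$)
$J{\left(x \right)} = -5 + \left(-49 + x\right) \left(x + \frac{-12 + x}{2 x}\right)$ ($J{\left(x \right)} = -5 + \left(x - 49\right) \left(x + \frac{x - 12}{x + x}\right) = -5 + \left(-49 + x\right) \left(x + \frac{-12 + x}{2 x}\right)$)
$\frac{1}{J{\left(-89 \right)} + w} = \frac{1}{\left(- \frac{71}{2} + \left(-89\right)^{2} + \frac{294}{-89} - - \frac{8633}{2}\right) + 29768} = \frac{1}{\left(- \frac{71}{2} + 7921 + 294 \left(- \frac{1}{89}\right) + \frac{8633}{2}\right) + 29768} = \frac{1}{\left(- \frac{71}{2} + 7921 - \frac{294}{89} + \frac{8633}{2}\right) + 29768} = \frac{1}{\frac{1085684}{89} + 29768} = \frac{1}{\frac{3735036}{89}} = \frac{89}{3735036}$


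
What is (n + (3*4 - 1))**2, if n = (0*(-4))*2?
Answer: 121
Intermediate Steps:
n = 0 (n = 0*2 = 0)
(n + (3*4 - 1))**2 = (0 + (3*4 - 1))**2 = (0 + (12 - 1))**2 = (0 + 11)**2 = 11**2 = 121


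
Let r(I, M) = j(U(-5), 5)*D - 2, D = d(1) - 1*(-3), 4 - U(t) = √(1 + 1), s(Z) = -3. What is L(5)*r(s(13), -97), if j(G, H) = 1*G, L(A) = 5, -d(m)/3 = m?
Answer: -10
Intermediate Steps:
d(m) = -3*m
U(t) = 4 - √2 (U(t) = 4 - √(1 + 1) = 4 - √2)
j(G, H) = G
D = 0 (D = -3*1 - 1*(-3) = -3 + 3 = 0)
r(I, M) = -2 (r(I, M) = (4 - √2)*0 - 2 = 0 - 2 = -2)
L(5)*r(s(13), -97) = 5*(-2) = -10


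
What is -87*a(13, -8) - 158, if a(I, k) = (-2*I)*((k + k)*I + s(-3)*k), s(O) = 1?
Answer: -488750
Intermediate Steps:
a(I, k) = -2*I*(k + 2*I*k) (a(I, k) = (-2*I)*((k + k)*I + 1*k) = (-2*I)*((2*k)*I + k) = (-2*I)*(2*I*k + k) = (-2*I)*(k + 2*I*k) = -2*I*(k + 2*I*k))
-87*a(13, -8) - 158 = -(-174)*13*(-8)*(1 + 2*13) - 158 = -(-174)*13*(-8)*(1 + 26) - 158 = -(-174)*13*(-8)*27 - 158 = -87*5616 - 158 = -488592 - 158 = -488750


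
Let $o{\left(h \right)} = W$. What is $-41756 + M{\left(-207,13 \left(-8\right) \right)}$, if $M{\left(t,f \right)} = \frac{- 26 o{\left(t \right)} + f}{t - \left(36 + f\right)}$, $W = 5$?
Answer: $- \frac{5803850}{139} \approx -41754.0$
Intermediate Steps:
$o{\left(h \right)} = 5$
$M{\left(t,f \right)} = \frac{-130 + f}{-36 + t - f}$ ($M{\left(t,f \right)} = \frac{\left(-26\right) 5 + f}{t - \left(36 + f\right)} = \frac{-130 + f}{-36 + t - f}$)
$-41756 + M{\left(-207,13 \left(-8\right) \right)} = -41756 + \frac{130 - 13 \left(-8\right)}{36 + 13 \left(-8\right) - -207} = -41756 + \frac{130 - -104}{36 - 104 + 207} = -41756 + \frac{130 + 104}{139} = -41756 + \frac{1}{139} \cdot 234 = -41756 + \frac{234}{139} = - \frac{5803850}{139}$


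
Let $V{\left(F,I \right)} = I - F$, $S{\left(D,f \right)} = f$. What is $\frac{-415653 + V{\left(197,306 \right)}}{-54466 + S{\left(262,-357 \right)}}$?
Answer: $\frac{415544}{54823} \approx 7.5797$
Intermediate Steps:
$\frac{-415653 + V{\left(197,306 \right)}}{-54466 + S{\left(262,-357 \right)}} = \frac{-415653 + \left(306 - 197\right)}{-54466 - 357} = \frac{-415653 + \left(306 - 197\right)}{-54823} = \left(-415653 + 109\right) \left(- \frac{1}{54823}\right) = \left(-415544\right) \left(- \frac{1}{54823}\right) = \frac{415544}{54823}$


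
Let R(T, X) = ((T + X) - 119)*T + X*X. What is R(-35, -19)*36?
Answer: 230976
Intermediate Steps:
R(T, X) = X² + T*(-119 + T + X) (R(T, X) = (-119 + T + X)*T + X² = T*(-119 + T + X) + X² = X² + T*(-119 + T + X))
R(-35, -19)*36 = ((-35)² + (-19)² - 119*(-35) - 35*(-19))*36 = (1225 + 361 + 4165 + 665)*36 = 6416*36 = 230976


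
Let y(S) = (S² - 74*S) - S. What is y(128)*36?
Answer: 244224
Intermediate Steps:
y(S) = S² - 75*S
y(128)*36 = (128*(-75 + 128))*36 = (128*53)*36 = 6784*36 = 244224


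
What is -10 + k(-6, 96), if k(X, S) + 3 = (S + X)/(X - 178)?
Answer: -1241/92 ≈ -13.489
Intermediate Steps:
k(X, S) = -3 + (S + X)/(-178 + X) (k(X, S) = -3 + (S + X)/(X - 178) = -3 + (S + X)/(-178 + X))
-10 + k(-6, 96) = -10 + (534 + 96 - 2*(-6))/(-178 - 6) = -10 + (534 + 96 + 12)/(-184) = -10 - 1/184*642 = -10 - 321/92 = -1241/92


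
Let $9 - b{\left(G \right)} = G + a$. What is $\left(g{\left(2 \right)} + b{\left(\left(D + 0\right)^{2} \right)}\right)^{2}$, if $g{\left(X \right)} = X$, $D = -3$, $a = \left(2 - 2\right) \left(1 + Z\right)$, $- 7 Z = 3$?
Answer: $4$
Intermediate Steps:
$Z = - \frac{3}{7}$ ($Z = \left(- \frac{1}{7}\right) 3 = - \frac{3}{7} \approx -0.42857$)
$a = 0$ ($a = \left(2 - 2\right) \left(1 - \frac{3}{7}\right) = 0 \cdot \frac{4}{7} = 0$)
$b{\left(G \right)} = 9 - G$ ($b{\left(G \right)} = 9 - \left(G + 0\right) = 9 - G$)
$\left(g{\left(2 \right)} + b{\left(\left(D + 0\right)^{2} \right)}\right)^{2} = \left(2 + \left(9 - \left(-3 + 0\right)^{2}\right)\right)^{2} = \left(2 + \left(9 - \left(-3\right)^{2}\right)\right)^{2} = \left(2 + \left(9 - 9\right)\right)^{2} = \left(2 + 0\right)^{2} = 2^{2} = 4$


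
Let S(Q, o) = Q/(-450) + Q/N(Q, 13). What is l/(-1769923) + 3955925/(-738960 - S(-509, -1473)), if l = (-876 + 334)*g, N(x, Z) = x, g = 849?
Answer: -2997739488351228/588557732392157 ≈ -5.0934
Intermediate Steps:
S(Q, o) = 1 - Q/450 (S(Q, o) = Q/(-450) + Q/Q = Q*(-1/450) + 1 = -Q/450 + 1 = 1 - Q/450)
l = -460158 (l = (-876 + 334)*849 = -542*849 = -460158)
l/(-1769923) + 3955925/(-738960 - S(-509, -1473)) = -460158/(-1769923) + 3955925/(-738960 - (1 - 1/450*(-509))) = -460158*(-1/1769923) + 3955925/(-738960 - (1 + 509/450)) = 460158/1769923 + 3955925/(-738960 - 1*959/450) = 460158/1769923 + 3955925/(-738960 - 959/450) = 460158/1769923 + 3955925/(-332532959/450) = 460158/1769923 + 3955925*(-450/332532959) = 460158/1769923 - 1780166250/332532959 = -2997739488351228/588557732392157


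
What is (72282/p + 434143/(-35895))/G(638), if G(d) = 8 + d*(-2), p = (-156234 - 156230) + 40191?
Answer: 120799979429/12392467476780 ≈ 0.0097478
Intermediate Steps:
p = -272273 (p = -312464 + 40191 = -272273)
G(d) = 8 - 2*d
(72282/p + 434143/(-35895))/G(638) = (72282/(-272273) + 434143/(-35895))/(8 - 2*638) = (72282*(-1/272273) + 434143*(-1/35895))/(8 - 1276) = (-72282/272273 - 434143/35895)/(-1268) = -120799979429/9773239335*(-1/1268) = 120799979429/12392467476780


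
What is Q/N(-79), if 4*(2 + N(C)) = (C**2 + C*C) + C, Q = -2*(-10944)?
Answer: 87552/12395 ≈ 7.0635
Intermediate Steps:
Q = 21888
N(C) = -2 + C**2/2 + C/4 (N(C) = -2 + ((C**2 + C*C) + C)/4 = -2 + ((C**2 + C**2) + C)/4 = -2 + (2*C**2 + C)/4 = -2 + (C + 2*C**2)/4 = -2 + (C**2/2 + C/4) = -2 + C**2/2 + C/4)
Q/N(-79) = 21888/(-2 + (1/2)*(-79)**2 + (1/4)*(-79)) = 21888/(-2 + (1/2)*6241 - 79/4) = 21888/(-2 + 6241/2 - 79/4) = 21888/(12395/4) = 21888*(4/12395) = 87552/12395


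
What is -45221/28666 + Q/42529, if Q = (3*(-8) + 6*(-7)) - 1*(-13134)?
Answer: -140781511/110830574 ≈ -1.2702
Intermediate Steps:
Q = 13068 (Q = (-24 - 42) + 13134 = -66 + 13134 = 13068)
-45221/28666 + Q/42529 = -45221/28666 + 13068/42529 = -45221*1/28666 + 13068*(1/42529) = -4111/2606 + 13068/42529 = -140781511/110830574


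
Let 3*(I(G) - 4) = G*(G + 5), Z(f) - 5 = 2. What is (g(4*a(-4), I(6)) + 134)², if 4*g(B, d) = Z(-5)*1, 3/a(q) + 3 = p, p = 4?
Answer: 294849/16 ≈ 18428.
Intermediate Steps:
Z(f) = 7 (Z(f) = 5 + 2 = 7)
a(q) = 3 (a(q) = 3/(-3 + 4) = 3/1 = 3*1 = 3)
I(G) = 4 + G*(5 + G)/3 (I(G) = 4 + (G*(G + 5))/3 = 4 + (G*(5 + G))/3 = 4 + G*(5 + G)/3)
g(B, d) = 7/4 (g(B, d) = (7*1)/4 = (¼)*7 = 7/4)
(g(4*a(-4), I(6)) + 134)² = (7/4 + 134)² = (543/4)² = 294849/16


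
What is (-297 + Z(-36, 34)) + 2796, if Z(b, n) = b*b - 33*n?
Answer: 2673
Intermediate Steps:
Z(b, n) = b² - 33*n
(-297 + Z(-36, 34)) + 2796 = (-297 + ((-36)² - 33*34)) + 2796 = (-297 + (1296 - 1122)) + 2796 = (-297 + 174) + 2796 = -123 + 2796 = 2673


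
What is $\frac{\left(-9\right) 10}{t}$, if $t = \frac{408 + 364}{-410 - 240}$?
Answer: $\frac{14625}{193} \approx 75.777$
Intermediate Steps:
$t = - \frac{386}{325}$ ($t = \frac{772}{-650} = 772 \left(- \frac{1}{650}\right) = - \frac{386}{325} \approx -1.1877$)
$\frac{\left(-9\right) 10}{t} = \frac{\left(-9\right) 10}{- \frac{386}{325}} = \left(-90\right) \left(- \frac{325}{386}\right) = \frac{14625}{193}$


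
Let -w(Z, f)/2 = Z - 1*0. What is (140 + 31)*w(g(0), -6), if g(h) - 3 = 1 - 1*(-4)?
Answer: -2736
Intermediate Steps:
g(h) = 8 (g(h) = 3 + (1 - 1*(-4)) = 3 + (1 + 4) = 3 + 5 = 8)
w(Z, f) = -2*Z (w(Z, f) = -2*(Z - 1*0) = -2*(Z + 0) = -2*Z)
(140 + 31)*w(g(0), -6) = (140 + 31)*(-2*8) = 171*(-16) = -2736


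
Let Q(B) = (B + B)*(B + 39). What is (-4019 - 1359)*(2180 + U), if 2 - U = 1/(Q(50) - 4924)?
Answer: -23328771759/1988 ≈ -1.1735e+7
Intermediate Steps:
Q(B) = 2*B*(39 + B) (Q(B) = (2*B)*(39 + B) = 2*B*(39 + B))
U = 7951/3976 (U = 2 - 1/(2*50*(39 + 50) - 4924) = 2 - 1/(2*50*89 - 4924) = 2 - 1/(8900 - 4924) = 2 - 1/3976 = 7951/3976 ≈ 1.9997)
(-4019 - 1359)*(2180 + U) = (-4019 - 1359)*(2180 + 7951/3976) = -5378*8675631/3976 = -23328771759/1988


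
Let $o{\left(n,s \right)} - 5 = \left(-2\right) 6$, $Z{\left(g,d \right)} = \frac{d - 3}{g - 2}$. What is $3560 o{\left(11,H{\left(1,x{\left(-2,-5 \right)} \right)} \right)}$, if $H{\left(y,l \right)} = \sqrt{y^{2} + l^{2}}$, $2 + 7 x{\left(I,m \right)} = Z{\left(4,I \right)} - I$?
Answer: $-24920$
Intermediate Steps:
$Z{\left(g,d \right)} = \frac{-3 + d}{-2 + g}$
$x{\left(I,m \right)} = - \frac{1}{2} - \frac{I}{14}$ ($x{\left(I,m \right)} = - \frac{2}{7} + \frac{\frac{-3 + I}{-2 + 4} - I}{7} = - \frac{2}{7} + \frac{\frac{-3 + I}{2} - I}{7} = - \frac{2}{7} + \frac{\left(- \frac{3}{2} + \frac{I}{2}\right) - I}{7} = - \frac{2}{7} + \frac{- \frac{3}{2} - \frac{I}{2}}{7} = - \frac{2}{7} - \left(\frac{3}{14} + \frac{I}{14}\right) = - \frac{1}{2} - \frac{I}{14}$)
$H{\left(y,l \right)} = \sqrt{l^{2} + y^{2}}$
$o{\left(n,s \right)} = -7$ ($o{\left(n,s \right)} = 5 - 12 = -7$)
$3560 o{\left(11,H{\left(1,x{\left(-2,-5 \right)} \right)} \right)} = 3560 \left(-7\right) = -24920$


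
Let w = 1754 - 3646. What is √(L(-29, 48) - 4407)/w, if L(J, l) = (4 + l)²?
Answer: -I*√1703/1892 ≈ -0.021812*I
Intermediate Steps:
w = -1892
√(L(-29, 48) - 4407)/w = √((4 + 48)² - 4407)/(-1892) = √(52² - 4407)*(-1/1892) = √(2704 - 4407)*(-1/1892) = √(-1703)*(-1/1892) = (I*√1703)*(-1/1892) = -I*√1703/1892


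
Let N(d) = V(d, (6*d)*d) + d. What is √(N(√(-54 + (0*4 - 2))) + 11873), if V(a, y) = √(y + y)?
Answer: √(11873 + 2*I*√14 + 4*I*√42) ≈ 108.96 + 0.1533*I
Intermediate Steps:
V(a, y) = √2*√y (V(a, y) = √(2*y) = √2*√y)
N(d) = d + 2*√3*√(d²) (N(d) = √2*√((6*d)*d) + d = √2*√(6*d²) + d = √2*(√6*√(d²)) + d = 2*√3*√(d²) + d = d + 2*√3*√(d²))
√(N(√(-54 + (0*4 - 2))) + 11873) = √((√(-54 + (0*4 - 2)) + 2*√3*√((√(-54 + (0*4 - 2)))²)) + 11873) = √((√(-54 + (0 - 2)) + 2*√3*√((√(-54 + (0 - 2)))²)) + 11873) = √((√(-54 - 2) + 2*√3*√((√(-54 - 2))²)) + 11873) = √((√(-56) + 2*√3*√((√(-56))²)) + 11873) = √((2*I*√14 + 2*√3*√((2*I*√14)²)) + 11873) = √((2*I*√14 + 2*√3*√(-56)) + 11873) = √((2*I*√14 + 2*√3*(2*I*√14)) + 11873) = √((2*I*√14 + 4*I*√42) + 11873) = √(11873 + 2*I*√14 + 4*I*√42)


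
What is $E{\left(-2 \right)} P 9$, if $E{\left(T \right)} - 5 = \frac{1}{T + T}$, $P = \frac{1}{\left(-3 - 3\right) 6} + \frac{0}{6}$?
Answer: $- \frac{19}{16} \approx -1.1875$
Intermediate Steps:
$P = - \frac{1}{36}$ ($P = \frac{1}{-6} \cdot \frac{1}{6} + 0 \cdot \frac{1}{6} = \left(- \frac{1}{6}\right) \frac{1}{6} + 0 = - \frac{1}{36} + 0 = - \frac{1}{36} \approx -0.027778$)
$E{\left(T \right)} = 5 + \frac{1}{2 T}$ ($E{\left(T \right)} = 5 + \frac{1}{T + T} = 5 + \frac{1}{2 T}$)
$E{\left(-2 \right)} P 9 = \left(5 + \frac{1}{2 \left(-2\right)}\right) \left(- \frac{1}{36}\right) 9 = \left(5 + \frac{1}{2} \left(- \frac{1}{2}\right)\right) \left(- \frac{1}{36}\right) 9 = \left(5 - \frac{1}{4}\right) \left(- \frac{1}{36}\right) 9 = \frac{19}{4} \left(- \frac{1}{36}\right) 9 = \left(- \frac{19}{144}\right) 9 = - \frac{19}{16}$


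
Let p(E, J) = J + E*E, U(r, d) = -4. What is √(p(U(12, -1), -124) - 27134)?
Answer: I*√27242 ≈ 165.05*I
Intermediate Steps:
p(E, J) = J + E²
√(p(U(12, -1), -124) - 27134) = √((-124 + (-4)²) - 27134) = √((-124 + 16) - 27134) = √(-108 - 27134) = √(-27242) = I*√27242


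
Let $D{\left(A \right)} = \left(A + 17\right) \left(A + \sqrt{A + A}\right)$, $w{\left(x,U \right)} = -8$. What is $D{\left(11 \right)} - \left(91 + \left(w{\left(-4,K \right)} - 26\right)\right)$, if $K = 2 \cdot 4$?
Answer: $251 + 28 \sqrt{22} \approx 382.33$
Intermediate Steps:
$K = 8$
$D{\left(A \right)} = \left(17 + A\right) \left(A + \sqrt{2} \sqrt{A}\right)$ ($D{\left(A \right)} = \left(17 + A\right) \left(A + \sqrt{2 A}\right) = \left(17 + A\right) \left(A + \sqrt{2} \sqrt{A}\right)$)
$D{\left(11 \right)} - \left(91 + \left(w{\left(-4,K \right)} - 26\right)\right) = \left(11^{2} + 17 \cdot 11 + \sqrt{2} \cdot 11^{\frac{3}{2}} + 17 \sqrt{2} \sqrt{11}\right) - \left(91 - 34\right) = \left(121 + 187 + \sqrt{2} \cdot 11 \sqrt{11} + 17 \sqrt{22}\right) - \left(91 - 34\right) = \left(121 + 187 + 11 \sqrt{22} + 17 \sqrt{22}\right) - 57 = \left(308 + 28 \sqrt{22}\right) - 57 = 251 + 28 \sqrt{22}$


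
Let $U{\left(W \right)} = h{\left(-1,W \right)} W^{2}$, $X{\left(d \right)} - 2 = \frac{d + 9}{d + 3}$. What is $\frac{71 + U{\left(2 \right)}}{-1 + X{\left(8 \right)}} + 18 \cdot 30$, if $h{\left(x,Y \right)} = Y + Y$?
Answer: $\frac{16077}{28} \approx 574.18$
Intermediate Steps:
$X{\left(d \right)} = 2 + \frac{9 + d}{3 + d}$ ($X{\left(d \right)} = 2 + \frac{d + 9}{d + 3} = 2 + \frac{9 + d}{3 + d}$)
$h{\left(x,Y \right)} = 2 Y$
$U{\left(W \right)} = 2 W^{3}$ ($U{\left(W \right)} = 2 W W^{2} = 2 W^{3}$)
$\frac{71 + U{\left(2 \right)}}{-1 + X{\left(8 \right)}} + 18 \cdot 30 = \frac{71 + 2 \cdot 2^{3}}{-1 + \frac{3 \left(5 + 8\right)}{3 + 8}} + 18 \cdot 30 = \frac{71 + 2 \cdot 8}{-1 + 3 \cdot \frac{1}{11} \cdot 13} + 540 = \frac{71 + 16}{-1 + 3 \cdot \frac{1}{11} \cdot 13} + 540 = \frac{87}{-1 + \frac{39}{11}} + 540 = \frac{87}{\frac{28}{11}} + 540 = 87 \cdot \frac{11}{28} + 540 = \frac{957}{28} + 540 = \frac{16077}{28}$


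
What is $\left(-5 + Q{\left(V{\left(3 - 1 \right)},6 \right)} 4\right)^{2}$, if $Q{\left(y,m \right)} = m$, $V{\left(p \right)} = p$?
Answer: $361$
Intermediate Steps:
$\left(-5 + Q{\left(V{\left(3 - 1 \right)},6 \right)} 4\right)^{2} = \left(-5 + 6 \cdot 4\right)^{2} = \left(-5 + 24\right)^{2} = 19^{2} = 361$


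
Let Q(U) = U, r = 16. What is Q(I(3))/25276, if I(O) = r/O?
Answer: 4/18957 ≈ 0.00021100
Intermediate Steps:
I(O) = 16/O
Q(I(3))/25276 = (16/3)/25276 = (16*(⅓))*(1/25276) = (16/3)*(1/25276) = 4/18957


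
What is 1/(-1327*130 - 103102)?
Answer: -1/275612 ≈ -3.6283e-6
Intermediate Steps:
1/(-1327*130 - 103102) = 1/(-172510 - 103102) = 1/(-275612) = -1/275612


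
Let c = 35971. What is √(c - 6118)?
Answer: 3*√3317 ≈ 172.78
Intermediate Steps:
√(c - 6118) = √(35971 - 6118) = √29853 = 3*√3317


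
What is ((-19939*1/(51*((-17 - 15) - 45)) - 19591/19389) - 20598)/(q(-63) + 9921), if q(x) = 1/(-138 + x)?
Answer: -1750971832851/843519440302 ≈ -2.0758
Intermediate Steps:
((-19939*1/(51*((-17 - 15) - 45)) - 19591/19389) - 20598)/(q(-63) + 9921) = ((-19939*1/(51*((-17 - 15) - 45)) - 19591/19389) - 20598)/(1/(-138 - 63) + 9921) = ((-19939*1/(51*(-32 - 45)) - 19591*1/19389) - 20598)/(1/(-201) + 9921) = ((-19939/((-77*51)) - 19591/19389) - 20598)/(-1/201 + 9921) = ((-19939/(-3927) - 19591/19389) - 20598)/(1994120/201) = ((-19939*(-1/3927) - 19591/19389) - 20598)*(201/1994120) = ((19939/3927 - 19591/19389) - 20598)*(201/1994120) = (34407046/8460067 - 20598)*(201/1994120) = -174226053020/8460067*201/1994120 = -1750971832851/843519440302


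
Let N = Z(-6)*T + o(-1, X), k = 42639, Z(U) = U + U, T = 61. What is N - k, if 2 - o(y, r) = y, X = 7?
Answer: -43368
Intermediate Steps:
o(y, r) = 2 - y
Z(U) = 2*U
N = -729 (N = (2*(-6))*61 + (2 - 1*(-1)) = -12*61 + (2 + 1) = -732 + 3 = -729)
N - k = -729 - 1*42639 = -729 - 42639 = -43368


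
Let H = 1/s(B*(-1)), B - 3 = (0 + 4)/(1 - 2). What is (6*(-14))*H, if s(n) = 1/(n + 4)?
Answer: -420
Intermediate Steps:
B = -1 (B = 3 + (0 + 4)/(1 - 2) = 3 + 4/(-1) = 3 + 4*(-1) = 3 - 4 = -1)
s(n) = 1/(4 + n)
H = 5 (H = 1/(1/(4 - 1*(-1))) = 1/(1/(4 + 1)) = 1/(1/5) = 1/(⅕) = 5)
(6*(-14))*H = (6*(-14))*5 = -84*5 = -420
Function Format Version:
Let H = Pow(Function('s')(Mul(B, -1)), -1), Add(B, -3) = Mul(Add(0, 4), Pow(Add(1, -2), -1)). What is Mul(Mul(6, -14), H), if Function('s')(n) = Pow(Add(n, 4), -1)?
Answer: -420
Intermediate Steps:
B = -1 (B = Add(3, Mul(Add(0, 4), Pow(Add(1, -2), -1))) = Add(3, Mul(4, Pow(-1, -1))) = Add(3, Mul(4, -1)) = Add(3, -4) = -1)
Function('s')(n) = Pow(Add(4, n), -1)
H = 5 (H = Pow(Pow(Add(4, Mul(-1, -1)), -1), -1) = Pow(Pow(Add(4, 1), -1), -1) = Pow(Pow(5, -1), -1) = Pow(Rational(1, 5), -1) = 5)
Mul(Mul(6, -14), H) = Mul(Mul(6, -14), 5) = Mul(-84, 5) = -420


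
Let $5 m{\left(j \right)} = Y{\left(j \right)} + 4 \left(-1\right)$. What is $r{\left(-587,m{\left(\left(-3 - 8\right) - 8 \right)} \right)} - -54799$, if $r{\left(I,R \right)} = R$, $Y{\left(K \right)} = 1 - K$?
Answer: $\frac{274011}{5} \approx 54802.0$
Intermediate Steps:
$m{\left(j \right)} = - \frac{3}{5} - \frac{j}{5}$ ($m{\left(j \right)} = \frac{\left(1 - j\right) + 4 \left(-1\right)}{5} = \frac{\left(1 - j\right) - 4}{5} = \frac{-3 - j}{5} = - \frac{3}{5} - \frac{j}{5}$)
$r{\left(-587,m{\left(\left(-3 - 8\right) - 8 \right)} \right)} - -54799 = \left(- \frac{3}{5} - \frac{\left(-3 - 8\right) - 8}{5}\right) - -54799 = \left(- \frac{3}{5} - \frac{-11 - 8}{5}\right) + 54799 = \left(- \frac{3}{5} - - \frac{19}{5}\right) + 54799 = \left(- \frac{3}{5} + \frac{19}{5}\right) + 54799 = \frac{16}{5} + 54799 = \frac{274011}{5}$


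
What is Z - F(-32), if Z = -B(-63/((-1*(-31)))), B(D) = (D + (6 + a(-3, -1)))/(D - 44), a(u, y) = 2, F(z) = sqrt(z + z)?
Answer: 185/1427 - 8*I ≈ 0.12964 - 8.0*I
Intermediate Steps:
F(z) = sqrt(2)*sqrt(z) (F(z) = sqrt(2*z) = sqrt(2)*sqrt(z))
B(D) = (8 + D)/(-44 + D) (B(D) = (D + (6 + 2))/(D - 44) = (D + 8)/(-44 + D) = (8 + D)/(-44 + D))
Z = 185/1427 (Z = -(8 - 63/((-1*(-31))))/(-44 - 63/((-1*(-31)))) = -(8 - 63/31)/(-44 - 63/31) = -185/((-1427/31)*31) = -(-31)*185/(1427*31) = -1*(-185/1427) = 185/1427 ≈ 0.12964)
Z - F(-32) = 185/1427 - sqrt(2)*sqrt(-32) = 185/1427 - sqrt(2)*4*I*sqrt(2) = 185/1427 - 8*I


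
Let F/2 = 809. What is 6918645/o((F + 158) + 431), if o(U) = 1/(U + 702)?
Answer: 20126338305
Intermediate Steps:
F = 1618 (F = 2*809 = 1618)
o(U) = 1/(702 + U)
6918645/o((F + 158) + 431) = 6918645/(1/(702 + ((1618 + 158) + 431))) = 6918645/(1/(702 + (1776 + 431))) = 6918645/(1/(702 + 2207)) = 6918645/(1/2909) = 6918645*2909 = 20126338305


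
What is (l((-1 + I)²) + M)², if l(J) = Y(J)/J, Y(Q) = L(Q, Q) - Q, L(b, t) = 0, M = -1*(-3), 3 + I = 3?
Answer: 4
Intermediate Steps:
I = 0 (I = -3 + 3 = 0)
M = 3
Y(Q) = -Q (Y(Q) = 0 - Q = -Q)
l(J) = -1 (l(J) = (-J)/J = -1)
(l((-1 + I)²) + M)² = (-1 + 3)² = 2² = 4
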